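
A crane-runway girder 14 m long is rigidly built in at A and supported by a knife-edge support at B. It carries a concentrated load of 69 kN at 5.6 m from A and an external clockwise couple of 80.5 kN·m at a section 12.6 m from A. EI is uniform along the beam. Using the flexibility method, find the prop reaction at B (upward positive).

R_B = 22.89 kN

Choose R_B as the redundant. The primary structure is the cantilever fixed at A.
Downward deflection at the released point B due to the loads:
  point load 69 at a = 5.6: Pa²(3L − a)/(6EI) = 13127/EI
  clockwise couple 80.5 at a = 12.6: M₀a(2L − a)/(2EI) = 7810/EI
  δ_0 = 20937/EI
Tip deflection under a unit load at B: L³/(3EI) = 914.7/EI.
The prop prevents deflection at B: R_B = δ_0/δ_{BB} = 20937/914.7 = 22.89 kN.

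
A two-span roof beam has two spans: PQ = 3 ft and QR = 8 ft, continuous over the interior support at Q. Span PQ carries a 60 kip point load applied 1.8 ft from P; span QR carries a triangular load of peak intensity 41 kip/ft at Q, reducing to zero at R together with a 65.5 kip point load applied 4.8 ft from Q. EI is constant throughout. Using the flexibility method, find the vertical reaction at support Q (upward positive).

Insert a hinge at Q; M_Q is the redundant, and each span becomes simply supported.
Rotations at Q on the released spans (each span's end-slope, ×1/EI):
  span PQ: point load 60 at a = 1.8: Pab(L + a)/(6LEI) = 34.56/EI
  span QR: triangular load, peak 41: w₀L³/(45EI) = 466.5/EI
  span QR: point load 65.5 at a = 4.8: Pab(L + b)/(6LEI) = 234.8/EI
  relative rotation θ_0 = (34.56 + 701.2)/EI = 735.8/EI
A unit hogging moment at Q produces rotation L₁/(3EI) + L₂/(3EI) = 3.667/EI.
Compatibility: M_Q·(L₁+L₂)/(3EI) = θ_0, giving M_Q = 200.7 kip·ft (hogging).
Span PQ, ΣM about P with M_Q applied at Q: R_Q^{PQ}·3 = 108 + 200.7, so R_Q^{PQ} = 102.9 kip and R_P = 60 − 102.9 = -42.89 kip.
Span QR, ΣM about R: R_Q^{QR}·8 = 1084 + 200.7, so R_Q^{QR} = 160.6 kip and R_R = 229.5 − 160.6 = 68.88 kip.
R_Q = 102.9 + 160.6 = 263.5 kip.

R_Q = 263.5 kip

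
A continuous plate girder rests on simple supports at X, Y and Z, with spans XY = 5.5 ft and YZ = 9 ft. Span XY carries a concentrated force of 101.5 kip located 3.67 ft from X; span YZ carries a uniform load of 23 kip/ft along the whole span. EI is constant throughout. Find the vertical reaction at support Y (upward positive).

Release continuity at Y by inserting a hinge; the redundant is the internal moment M_Y. The primary structure is two simply-supported spans XY and YZ.
Discontinuity in slope at Y on the released structure — sum the simple-span end rotations:
  span XY: point load 101.5 at a = 3.67: Pab(L + a)/(6LEI) = 189.4/EI
  span YZ: UDL 23: wL³/(24EI) = 698.6/EI
  relative rotation θ_0 = (189.4 + 698.6)/EI = 888.1/EI
A unit hogging moment at Y produces rotation L₁/(3EI) + L₂/(3EI) = 4.833/EI.
Slope continuity at Y: θ_0 = M_Y·4.833/EI, so M_Y = 888.1/4.833 = 183.7 kip·ft (hogging).
Span XY, ΣM about X with M_Y applied at Y: R_Y^{XY}·5.5 = 372.5 + 183.7, so R_Y^{XY} = 101.1 kip and R_X = 101.5 − 101.1 = 0.3655 kip.
Span YZ, ΣM about Z: R_Y^{YZ}·9 = 931.5 + 183.7, so R_Y^{YZ} = 123.9 kip and R_Z = 207 − 123.9 = 83.09 kip.
R_Y = 101.1 + 123.9 = 225 kip.

R_Y = 225 kip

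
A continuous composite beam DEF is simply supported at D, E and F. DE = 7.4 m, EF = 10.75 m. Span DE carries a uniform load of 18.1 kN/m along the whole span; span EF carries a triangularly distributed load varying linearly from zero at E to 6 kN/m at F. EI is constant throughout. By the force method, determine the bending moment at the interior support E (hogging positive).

Take M_E as the redundant. Released structure: two simple spans DE and EF with a hinge at E.
Rotations at E on the released spans (each span's end-slope, ×1/EI):
  span DE: UDL 18.1: wL³/(24EI) = 305.6/EI
  span EF: triangular load, peak 6: 7w₀L³/(360EI) = 144.9/EI
  relative rotation θ_0 = (305.6 + 144.9)/EI = 450.5/EI
A unit hogging moment at E produces rotation L₁/(3EI) + L₂/(3EI) = 6.05/EI.
Compatibility: M_E·(L₁+L₂)/(3EI) = θ_0, giving M_E = 74.47 kN·m (hogging).

M_E = 74.47 kN·m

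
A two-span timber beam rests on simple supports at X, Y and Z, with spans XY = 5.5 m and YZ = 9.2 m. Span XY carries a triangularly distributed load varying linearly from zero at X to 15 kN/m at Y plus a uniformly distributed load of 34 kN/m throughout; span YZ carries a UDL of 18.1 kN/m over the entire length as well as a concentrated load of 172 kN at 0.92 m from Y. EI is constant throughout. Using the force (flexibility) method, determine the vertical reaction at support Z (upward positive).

Release continuity at Y by inserting a hinge; the redundant is the internal moment M_Y. The primary structure is two simply-supported spans XY and YZ.
Discontinuity in slope at Y on the released structure — sum the simple-span end rotations:
  span XY: triangular load, peak 15: w₀L³/(45EI) = 55.46/EI
  span XY: UDL 34: wL³/(24EI) = 235.7/EI
  span YZ: UDL 18.1: wL³/(24EI) = 587.3/EI
  span YZ: point load 172 at a = 0.92: Pab(L + b)/(6LEI) = 414.9/EI
  relative rotation θ_0 = (291.2 + 1002)/EI = 1293/EI
A unit hogging moment at Y produces rotation L₁/(3EI) + L₂/(3EI) = 4.9/EI.
Slope continuity at Y: θ_0 = M_Y·4.9/EI, so M_Y = 1293/4.9 = 263.9 kN·m (hogging).
Span YZ, ΣM about Z: R_Y^{YZ}·9.2 = 2190 + 263.9, so R_Y^{YZ} = 266.7 kN and R_Z = 338.5 − 266.7 = 71.77 kN.

R_Z = 71.77 kN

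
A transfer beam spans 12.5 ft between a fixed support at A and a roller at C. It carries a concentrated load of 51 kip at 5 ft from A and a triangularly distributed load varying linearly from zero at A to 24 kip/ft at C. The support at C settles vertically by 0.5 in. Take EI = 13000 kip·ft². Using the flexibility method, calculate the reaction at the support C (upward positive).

Choose R_C as the redundant. The primary structure is the cantilever fixed at A.
Downward deflection at the released point C due to the loads:
  point load 51 at a = 5: Pa²(3L − a)/(6EI) = 6906/EI
  triangular load, peak 24 at the free end: 11w₀L⁴/(120EI) = 53711/EI
  δ_0 = 60617/EI
Flexibility coefficient — unit upward force at C: δ_{CC} = L³/(3EI) = 651/EI.
With EI = 13000 kip·ft²: δ_0 = 4.6629 ft and δ_{CC} = 0.05008 ft/kip.
Compatibility — the beam at C must follow the support down by 0.04167 ft: δ_0 − R_C·δ_{CC} = 0.04167, so R_C = (4.6629 − 0.04167)/0.05008 = 92.28 kip.

R_C = 92.28 kip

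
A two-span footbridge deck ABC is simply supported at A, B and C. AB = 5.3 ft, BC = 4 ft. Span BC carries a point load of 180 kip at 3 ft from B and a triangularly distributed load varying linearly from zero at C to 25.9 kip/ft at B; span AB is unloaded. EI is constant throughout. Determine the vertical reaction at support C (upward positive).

Take M_B as the redundant. Released structure: two simple spans AB and BC with a hinge at B.
End slopes at the hinge B, treating each span as simply supported:
  span BC: point load 180 at a = 3: Pab(L + b)/(6LEI) = 112.5/EI
  span BC: triangular load, peak 25.9: w₀L³/(45EI) = 36.84/EI
  relative rotation θ_0 = (0 + 149.3)/EI = 149.3/EI
A unit hogging moment at B produces rotation L₁/(3EI) + L₂/(3EI) = 3.1/EI.
Slope continuity at B: θ_0 = M_B·3.1/EI, so M_B = 149.3/3.1 = 48.17 kip·ft (hogging).
Span BC, ΣM about C: R_B^{BC}·4 = 318.1 + 48.17, so R_B^{BC} = 91.58 kip and R_C = 231.8 − 91.58 = 140.2 kip.

R_C = 140.2 kip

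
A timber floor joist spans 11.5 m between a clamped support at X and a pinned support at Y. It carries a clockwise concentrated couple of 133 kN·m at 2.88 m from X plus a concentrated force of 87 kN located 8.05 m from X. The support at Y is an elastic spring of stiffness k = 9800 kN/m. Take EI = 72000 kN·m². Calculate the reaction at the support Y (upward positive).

Release the roller at Y. Primary structure: cantilever fixed at X.
Primary-structure tip deflection at Y by superposition:
  clockwise couple 133 at a = 2.88: M₀a(2L − a)/(2EI) = 3853/EI
  point load 87 at a = 8.05: Pa²(3L − a)/(6EI) = 24853/EI
  δ_0 = 28707/EI
Tip deflection under a unit load at Y: L³/(3EI) = 507/EI.
With EI = 72000 kN·m²: δ_0 = 0.39871 m and δ_{YY} = 0.007041 m/kN.
Compatibility — the spring shortens by R_Y/k under the reaction it provides: δ_0 − R_Y·δ_{YY} = R_Y/k. With 1/k = 0.000102 m/kN, R_Y = δ_0 / (δ_{YY} + 1/k) = 0.39871 / (0.007041 + 0.000102) = 55.82 kN.

R_Y = 55.82 kN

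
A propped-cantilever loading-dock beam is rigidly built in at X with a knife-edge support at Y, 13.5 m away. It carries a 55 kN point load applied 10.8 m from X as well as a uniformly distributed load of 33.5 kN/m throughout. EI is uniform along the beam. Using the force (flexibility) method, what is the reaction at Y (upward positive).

Release the roller at Y. Primary structure: cantilever fixed at X.
Primary-structure tip deflection at Y by superposition:
  point load 55 at a = 10.8: Pa²(3L − a)/(6EI) = 31755/EI
  UDL 33.5: wL⁴/(8EI) = 139088/EI
  δ_0 = 170843/EI
Flexibility coefficient — unit upward force at Y: δ_{YY} = L³/(3EI) = 820.1/EI.
Compatibility at Y: δ_0 − R_Y·δ_{YY} = 0, so R_Y = 170843/820.1 = 208.3 kN.

R_Y = 208.3 kN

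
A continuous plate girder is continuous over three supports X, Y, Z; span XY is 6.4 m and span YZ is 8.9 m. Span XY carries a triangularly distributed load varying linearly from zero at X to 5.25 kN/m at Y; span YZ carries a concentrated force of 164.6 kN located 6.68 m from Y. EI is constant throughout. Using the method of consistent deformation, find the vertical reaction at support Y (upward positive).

R_Y = 80.64 kN

Take M_Y as the redundant. Released structure: two simple spans XY and YZ with a hinge at Y.
Rotations at Y on the released spans (each span's end-slope, ×1/EI):
  span XY: triangular load, peak 5.25: w₀L³/(45EI) = 30.58/EI
  span YZ: point load 164.6 at a = 6.68: Pab(L + b)/(6LEI) = 508.3/EI
  relative rotation θ_0 = (30.58 + 508.3)/EI = 538.9/EI
A unit hogging moment at Y produces rotation L₁/(3EI) + L₂/(3EI) = 5.1/EI.
Slope continuity at Y: θ_0 = M_Y·5.1/EI, so M_Y = 538.9/5.1 = 105.7 kN·m (hogging).
Span XY, ΣM about X with M_Y applied at Y: R_Y^{XY}·6.4 = 71.68 + 105.7, so R_Y^{XY} = 27.71 kN and R_X = 16.8 − 27.71 = -10.91 kN.
Span YZ, ΣM about Z: R_Y^{YZ}·8.9 = 365.4 + 105.7, so R_Y^{YZ} = 52.93 kN and R_Z = 164.6 − 52.93 = 111.7 kN.
R_Y = 27.71 + 52.93 = 80.64 kN.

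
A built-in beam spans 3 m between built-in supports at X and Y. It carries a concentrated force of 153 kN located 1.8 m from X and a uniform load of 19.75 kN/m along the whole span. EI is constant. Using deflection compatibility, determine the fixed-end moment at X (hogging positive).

Take the two fixed-end moments M_X, M_Y as redundants; the released structure is the simple span XY.
End rotations of the released simple span under the applied load (×1/EI):
  at X: point load 153 at a = 1.8: Pab(L + b)/(6LEI) = 77.11/EI
  at Y: point load 153 at a = 1.8: Pab(L + a)/(6LEI) = 88.13/EI
  at X: UDL 19.75: wL³/(24EI) = 22.22/EI
  at Y: UDL 19.75: wL³/(24EI) = 22.22/EI
  θ_X0 = 99.33/EI,  θ_Y0 = 110.3/EI
Flexibility coefficients: a unit moment at one end gives L/(3EI) there and L/(6EI) at the far end, so f₁₁ = f₂₂ = 1/EI and f₁₂ = f₂₁ = 0.5/EI.
Compatibility — zero rotation at each built-in end:
  1 M_X + 0.5 M_Y = 99.33
  0.5 M_X + 1 M_Y = 110.3
Solving the pair gives M_X = 58.88 kN·m and M_Y = 80.91 kN·m (hogging).

M_X = 58.88 kN·m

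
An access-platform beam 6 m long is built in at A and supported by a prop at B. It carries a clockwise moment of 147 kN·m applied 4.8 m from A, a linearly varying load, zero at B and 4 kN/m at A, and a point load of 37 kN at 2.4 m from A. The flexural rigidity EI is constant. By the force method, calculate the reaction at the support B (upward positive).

R_B = 45.38 kN

Release the roller at B. Primary structure: cantilever fixed at A.
Deflection at B on the released cantilever, summing each load's contribution:
  clockwise couple 147 at a = 4.8: M₀a(2L − a)/(2EI) = 2540/EI
  triangular load, peak 4 at the fixed end: w₀L⁴/(30EI) = 172.8/EI
  point load 37 at a = 2.4: Pa²(3L − a)/(6EI) = 554.1/EI
  δ_0 = 3267/EI
Flexibility coefficient — unit upward force at B: δ_{BB} = L³/(3EI) = 72/EI.
Compatibility at B: δ_0 − R_B·δ_{BB} = 0, so R_B = 3267/72 = 45.38 kN.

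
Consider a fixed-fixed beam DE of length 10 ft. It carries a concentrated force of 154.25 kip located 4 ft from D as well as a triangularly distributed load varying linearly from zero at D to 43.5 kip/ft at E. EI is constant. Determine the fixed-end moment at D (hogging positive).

M_D = 367.1 kip·ft

Take the two fixed-end moments M_D, M_E as redundants; the released structure is the simple span DE.
On the primary (simply-supported) span, the end slopes from the loading are:
  at D: point load 154.25 at a = 4: Pab(L + b)/(6LEI) = 987.2/EI
  at E: point load 154.25 at a = 4: Pab(L + a)/(6LEI) = 863.8/EI
  at D: triangular load, peak 43.5: 7w₀L³/(360EI) = 845.8/EI
  at E: triangular load, peak 43.5: w₀L³/(45EI) = 966.7/EI
  θ_D0 = 1833/EI,  θ_E0 = 1830/EI
Flexibility coefficients: a unit moment at one end gives L/(3EI) there and L/(6EI) at the far end, so f₁₁ = f₂₂ = 3.333/EI and f₁₂ = f₂₁ = 1.667/EI.
Compatibility — zero rotation at each built-in end:
  3.333 M_D + 1.667 M_E = 1833
  1.667 M_D + 3.333 M_E = 1830
Solving the pair gives M_D = 367.1 kip·ft and M_E = 365.6 kip·ft (hogging).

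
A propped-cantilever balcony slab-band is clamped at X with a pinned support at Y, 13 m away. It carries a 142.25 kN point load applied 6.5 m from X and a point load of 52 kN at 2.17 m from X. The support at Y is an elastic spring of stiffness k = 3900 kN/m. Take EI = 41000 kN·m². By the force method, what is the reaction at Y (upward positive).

Release the roller at Y. Primary structure: cantilever fixed at X.
Deflection at Y on the released cantilever, summing each load's contribution:
  point load 142.25 at a = 6.5: Pa²(3L − a)/(6EI) = 32555/EI
  point load 52 at a = 2.17: Pa²(3L − a)/(6EI) = 1503/EI
  δ_0 = 34058/EI
Tip deflection under a unit load at Y: L³/(3EI) = 732.3/EI.
With EI = 41000 kN·m²: δ_0 = 0.83067 m and δ_{YY} = 0.017862 m/kN.
Compatibility — the spring shortens by R_Y/k under the reaction it provides: δ_0 − R_Y·δ_{YY} = R_Y/k. With 1/k = 0.000256 m/kN, R_Y = δ_0 / (δ_{YY} + 1/k) = 0.83067 / (0.017862 + 0.000256) = 45.85 kN.

R_Y = 45.85 kN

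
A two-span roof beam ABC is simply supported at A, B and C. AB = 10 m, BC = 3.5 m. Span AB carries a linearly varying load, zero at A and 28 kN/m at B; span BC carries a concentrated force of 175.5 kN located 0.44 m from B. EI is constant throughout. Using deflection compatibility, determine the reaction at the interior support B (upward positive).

Insert a hinge at B; M_B is the redundant, and each span becomes simply supported.
Discontinuity in slope at B on the released structure — sum the simple-span end rotations:
  span AB: triangular load, peak 28: w₀L³/(45EI) = 622.2/EI
  span BC: point load 175.5 at a = 0.44: Pab(L + b)/(6LEI) = 73.81/EI
  relative rotation θ_0 = (622.2 + 73.81)/EI = 696/EI
A unit hogging moment at B produces rotation L₁/(3EI) + L₂/(3EI) = 4.5/EI.
Slope continuity at B: θ_0 = M_B·4.5/EI, so M_B = 696/4.5 = 154.7 kN·m (hogging).
Span AB, ΣM about A with M_B applied at B: R_B^{AB}·10 = 933.3 + 154.7, so R_B^{AB} = 108.8 kN and R_A = 140 − 108.8 = 31.2 kN.
Span BC, ΣM about C: R_B^{BC}·3.5 = 537 + 154.7, so R_B^{BC} = 197.6 kN and R_C = 175.5 − 197.6 = -22.13 kN.
R_B = 108.8 + 197.6 = 306.4 kN.

R_B = 306.4 kN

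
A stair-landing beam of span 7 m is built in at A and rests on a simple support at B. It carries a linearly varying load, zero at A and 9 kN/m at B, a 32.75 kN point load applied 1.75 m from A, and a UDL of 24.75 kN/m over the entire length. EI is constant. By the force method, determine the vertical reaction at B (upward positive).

Choose R_B as the redundant. The primary structure is the cantilever fixed at A.
Downward deflection at the released point B due to the loads:
  triangular load, peak 9 at the free end: 11w₀L⁴/(120EI) = 1981/EI
  point load 32.75 at a = 1.75: Pa²(3L − a)/(6EI) = 321.8/EI
  UDL 24.75: wL⁴/(8EI) = 7428/EI
  δ_0 = 9731/EI
Flexibility coefficient — unit upward force at B: δ_{BB} = L³/(3EI) = 114.3/EI.
Compatibility at B: δ_0 − R_B·δ_{BB} = 0, so R_B = 9731/114.3 = 85.11 kN.

R_B = 85.11 kN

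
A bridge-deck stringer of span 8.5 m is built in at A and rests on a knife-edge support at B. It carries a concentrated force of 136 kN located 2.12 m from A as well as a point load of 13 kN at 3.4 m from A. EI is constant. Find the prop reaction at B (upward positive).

R_B = 14.34 kN

Choose R_B as the redundant. The primary structure is the cantilever fixed at A.
Free-end deflection of the primary structure under the applied loading (downward +):
  point load 136 at a = 2.12: Pa²(3L − a)/(6EI) = 2382/EI
  point load 13 at a = 3.4: Pa²(3L − a)/(6EI) = 553.5/EI
  δ_0 = 2935/EI
Tip deflection under a unit load at B: L³/(3EI) = 204.7/EI.
Compatibility at B: δ_0 − R_B·δ_{BB} = 0, so R_B = 2935/204.7 = 14.34 kN.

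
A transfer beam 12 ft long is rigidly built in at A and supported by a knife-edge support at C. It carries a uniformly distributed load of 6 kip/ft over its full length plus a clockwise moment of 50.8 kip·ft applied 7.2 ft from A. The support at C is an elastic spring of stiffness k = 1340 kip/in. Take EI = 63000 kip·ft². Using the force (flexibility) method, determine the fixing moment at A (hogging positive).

M_A = 97.41 kip·ft

Release the roller at C. Primary structure: cantilever fixed at A.
Downward deflection at the released point C due to the loads:
  UDL 6: wL⁴/(8EI) = 15552/EI
  clockwise couple 50.8 at a = 7.2: M₀a(2L − a)/(2EI) = 3072/EI
  δ_0 = 18624/EI
Tip deflection under a unit load at C: L³/(3EI) = 576/EI.
With EI = 63000 kip·ft²: δ_0 = 0.29563 ft and δ_{CC} = 0.009143 ft/kip.
Compatibility — the spring shortens by R_C/k under the reaction it provides: δ_0 − R_C·δ_{CC} = R_C/k. With 1/k = 1/(1340×12) ft/kip = 0.000062 ft/kip, R_C = δ_0 / (δ_{CC} + 1/k) = 0.29563 / (0.009143 + 0.000062) = 32.12 kip.
Moment equilibrium about A: M_A = Σ(load moments about A) − R_C·L = 482.8 − 32.12×12 = 97.41 kip·ft.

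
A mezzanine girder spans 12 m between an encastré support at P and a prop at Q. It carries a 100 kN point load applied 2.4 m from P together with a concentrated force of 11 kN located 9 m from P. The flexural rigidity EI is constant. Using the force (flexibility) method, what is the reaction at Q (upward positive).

Take the reaction at Q as the redundant and release it; the primary structure is a cantilever fixed at P.
Downward deflection at the released point Q due to the loads:
  point load 100 at a = 2.4: Pa²(3L − a)/(6EI) = 3226/EI
  point load 11 at a = 9: Pa²(3L − a)/(6EI) = 4010/EI
  δ_0 = 7235/EI
Tip deflection under a unit load at Q: L³/(3EI) = 576/EI.
The prop prevents deflection at Q: R_Q = δ_0/δ_{QQ} = 7235/576 = 12.56 kN.

R_Q = 12.56 kN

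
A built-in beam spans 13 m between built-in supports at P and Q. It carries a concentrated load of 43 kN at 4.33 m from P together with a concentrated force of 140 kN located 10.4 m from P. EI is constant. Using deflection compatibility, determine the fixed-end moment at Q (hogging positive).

M_Q = 274.3 kN·m

Release both end moments; the primary structure is a simply-supported span PQ with redundants M_P and M_Q.
End rotations of the released simple span under the applied load (×1/EI):
  at P: point load 43 at a = 4.33: Pab(L + b)/(6LEI) = 448.5/EI
  at Q: point load 43 at a = 4.33: Pab(L + a)/(6LEI) = 358.7/EI
  at P: point load 140 at a = 10.4: Pab(L + b)/(6LEI) = 757.1/EI
  at Q: point load 140 at a = 10.4: Pab(L + a)/(6LEI) = 1136/EI
  θ_P0 = 1206/EI,  θ_Q0 = 1494/EI
Flexibility coefficients: a unit moment at one end gives L/(3EI) there and L/(6EI) at the far end, so f₁₁ = f₂₂ = 4.333/EI and f₁₂ = f₂₁ = 2.167/EI.
Compatibility — zero rotation at each built-in end:
  4.333 M_P + 2.167 M_Q = 1206
  2.167 M_P + 4.333 M_Q = 1494
Solving the pair gives M_P = 141.1 kN·m and M_Q = 274.3 kN·m (hogging).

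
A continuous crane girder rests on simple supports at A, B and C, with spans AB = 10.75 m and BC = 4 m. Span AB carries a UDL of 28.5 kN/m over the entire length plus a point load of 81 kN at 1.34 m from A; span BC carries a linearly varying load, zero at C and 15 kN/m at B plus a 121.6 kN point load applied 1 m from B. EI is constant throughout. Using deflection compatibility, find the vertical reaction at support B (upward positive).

R_B = 399.7 kN

Insert a hinge at B; M_B is the redundant, and each span becomes simply supported.
Rotations at B on the released spans (each span's end-slope, ×1/EI):
  span AB: UDL 28.5: wL³/(24EI) = 1475/EI
  span AB: point load 81 at a = 1.34: Pab(L + a)/(6LEI) = 191.4/EI
  span BC: triangular load, peak 15: w₀L³/(45EI) = 21.33/EI
  span BC: point load 121.6 at a = 1: Pab(L + b)/(6LEI) = 106.4/EI
  relative rotation θ_0 = (1667 + 127.7)/EI = 1794/EI
A unit hogging moment at B produces rotation L₁/(3EI) + L₂/(3EI) = 4.917/EI.
Compatibility: M_B·(L₁+L₂)/(3EI) = θ_0, giving M_B = 365 kN·m (hogging).
Span AB, ΣM about A with M_B applied at B: R_B^{AB}·10.75 = 1755 + 365, so R_B^{AB} = 197.2 kN and R_A = 387.4 − 197.2 = 190.1 kN.
Span BC, ΣM about C: R_B^{BC}·4 = 444.8 + 365, so R_B^{BC} = 202.4 kN and R_C = 151.6 − 202.4 = -50.84 kN.
R_B = 197.2 + 202.4 = 399.7 kN.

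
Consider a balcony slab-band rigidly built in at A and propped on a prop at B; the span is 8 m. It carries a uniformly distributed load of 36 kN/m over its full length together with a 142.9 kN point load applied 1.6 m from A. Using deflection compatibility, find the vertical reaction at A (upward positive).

R_A = 314.9 kN

Choose R_B as the redundant. The primary structure is the cantilever fixed at A.
Primary-structure tip deflection at B by superposition:
  UDL 36: wL⁴/(8EI) = 18432/EI
  point load 142.9 at a = 1.6: Pa²(3L − a)/(6EI) = 1366/EI
  δ_0 = 19798/EI
Tip deflection under a unit load at B: L³/(3EI) = 170.7/EI.
The prop prevents deflection at B: R_B = δ_0/δ_{BB} = 19798/170.7 = 116 kN.
Vertical equilibrium: R_A = ΣP − R_B = 430.9 − 116 = 314.9 kN.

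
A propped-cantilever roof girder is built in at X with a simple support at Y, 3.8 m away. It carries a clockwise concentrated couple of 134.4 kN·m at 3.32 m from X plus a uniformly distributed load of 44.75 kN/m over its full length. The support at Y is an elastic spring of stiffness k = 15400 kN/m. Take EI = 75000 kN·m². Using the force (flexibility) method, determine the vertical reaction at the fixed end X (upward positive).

R_X = 78.46 kN

Take the reaction at Y as the redundant and release it; the primary structure is a cantilever fixed at X.
Deflection at Y on the released cantilever, summing each load's contribution:
  clockwise couple 134.4 at a = 3.32: M₀a(2L − a)/(2EI) = 954.9/EI
  UDL 44.75: wL⁴/(8EI) = 1166/EI
  δ_0 = 2121/EI
Flexibility coefficient — unit upward force at Y: δ_{YY} = L³/(3EI) = 18.29/EI.
With EI = 75000 kN·m²: δ_0 = 0.028283 m and δ_{YY} = 0.000244 m/kN.
Compatibility — the spring shortens by R_Y/k under the reaction it provides: δ_0 − R_Y·δ_{YY} = R_Y/k. With 1/k = 0.000065 m/kN, R_Y = δ_0 / (δ_{YY} + 1/k) = 0.028283 / (0.000244 + 0.000065) = 91.59 kN.
Vertical equilibrium: R_X = ΣP − R_Y = 170.1 − 91.59 = 78.46 kN.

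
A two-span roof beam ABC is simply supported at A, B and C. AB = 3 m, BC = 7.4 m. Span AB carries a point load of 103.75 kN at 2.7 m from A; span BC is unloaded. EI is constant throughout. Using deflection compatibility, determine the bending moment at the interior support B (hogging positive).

Release continuity at B by inserting a hinge; the redundant is the internal moment M_B. The primary structure is two simply-supported spans AB and BC.
End slopes at the hinge B, treating each span as simply supported:
  span AB: point load 103.75 at a = 2.7: Pab(L + a)/(6LEI) = 26.61/EI
  relative rotation θ_0 = (26.61 + 0)/EI = 26.61/EI
A unit hogging moment at B produces rotation L₁/(3EI) + L₂/(3EI) = 3.467/EI.
Slope continuity at B: θ_0 = M_B·3.467/EI, so M_B = 26.61/3.467 = 7.677 kN·m (hogging).

M_B = 7.677 kN·m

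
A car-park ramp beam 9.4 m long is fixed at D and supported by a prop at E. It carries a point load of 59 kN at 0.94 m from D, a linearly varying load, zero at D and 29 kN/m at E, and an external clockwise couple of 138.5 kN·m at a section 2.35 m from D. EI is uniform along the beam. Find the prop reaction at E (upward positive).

Remove the prop at E; the released (primary) structure is a cantilever built in at D.
Deflection at E on the released cantilever, summing each load's contribution:
  point load 59 at a = 0.94: Pa²(3L − a)/(6EI) = 236.9/EI
  triangular load, peak 29 at the free end: 11w₀L⁴/(120EI) = 20755/EI
  clockwise couple 138.5 at a = 2.35: M₀a(2L − a)/(2EI) = 2677/EI
  δ_0 = 23669/EI
Flexibility coefficient — unit upward force at E: δ_{EE} = L³/(3EI) = 276.9/EI.
The prop prevents deflection at E: R_E = δ_0/δ_{EE} = 23669/276.9 = 85.49 kN.

R_E = 85.49 kN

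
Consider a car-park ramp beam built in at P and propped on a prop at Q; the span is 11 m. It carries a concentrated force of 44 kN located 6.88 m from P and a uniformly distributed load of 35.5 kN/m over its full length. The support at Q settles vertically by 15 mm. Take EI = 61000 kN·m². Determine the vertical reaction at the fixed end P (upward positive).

Release the roller at Q. Primary structure: cantilever fixed at P.
Deflection at Q on the released cantilever, summing each load's contribution:
  point load 44 at a = 6.88: Pa²(3L − a)/(6EI) = 9067/EI
  UDL 35.5: wL⁴/(8EI) = 64969/EI
  δ_0 = 74036/EI
Flexibility coefficient — unit upward force at Q: δ_{QQ} = L³/(3EI) = 443.7/EI.
With EI = 61000 kN·m²: δ_0 = 1.2137 m and δ_{QQ} = 0.007273 m/kN.
Compatibility — the beam at Q must follow the support down by 0.015 m: δ_0 − R_Q·δ_{QQ} = 0.015, so R_Q = (1.2137 − 0.015)/0.007273 = 164.8 kN.
Vertical equilibrium: R_P = ΣP − R_Q = 434.5 − 164.8 = 269.7 kN.

R_P = 269.7 kN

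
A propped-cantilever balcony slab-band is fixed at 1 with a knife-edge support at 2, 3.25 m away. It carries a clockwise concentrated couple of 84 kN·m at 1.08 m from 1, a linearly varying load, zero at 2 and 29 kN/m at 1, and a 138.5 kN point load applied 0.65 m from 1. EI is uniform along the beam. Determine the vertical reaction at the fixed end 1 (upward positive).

Remove the prop at 2; the released (primary) structure is a cantilever built in at 1.
Primary-structure tip deflection at 2 by superposition:
  clockwise couple 84 at a = 1.08: M₀a(2L − a)/(2EI) = 245.9/EI
  triangular load, peak 29 at the fixed end: w₀L⁴/(30EI) = 107.8/EI
  point load 138.5 at a = 0.65: Pa²(3L − a)/(6EI) = 88.75/EI
  δ_0 = 442.4/EI
Flexibility coefficient — unit upward force at 2: δ_{22} = L³/(3EI) = 11.44/EI.
The prop prevents deflection at 2: R_2 = δ_0/δ_{22} = 442.4/11.44 = 38.67 kN.
Vertical equilibrium: R_1 = ΣP − R_2 = 185.6 − 38.67 = 147 kN.

R_1 = 147 kN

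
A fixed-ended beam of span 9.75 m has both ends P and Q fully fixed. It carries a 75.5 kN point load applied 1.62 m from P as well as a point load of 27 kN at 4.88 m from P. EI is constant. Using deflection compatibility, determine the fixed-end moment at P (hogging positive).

Take the two fixed-end moments M_P, M_Q as redundants; the released structure is the simple span PQ.
End rotations of the released simple span under the applied load (×1/EI):
  at P: point load 75.5 at a = 1.62: Pab(L + b)/(6LEI) = 303.9/EI
  at Q: point load 75.5 at a = 1.62: Pab(L + a)/(6LEI) = 193.3/EI
  at P: point load 27 at a = 4.88: Pab(L + b)/(6LEI) = 160.4/EI
  at Q: point load 27 at a = 4.88: Pab(L + a)/(6LEI) = 160.5/EI
  θ_P0 = 464.3/EI,  θ_Q0 = 353.7/EI
Flexibility coefficients: a unit moment at one end gives L/(3EI) there and L/(6EI) at the far end, so f₁₁ = f₂₂ = 3.25/EI and f₁₂ = f₂₁ = 1.625/EI.
Compatibility — zero rotation at each built-in end:
  3.25 M_P + 1.625 M_Q = 464.3
  1.625 M_P + 3.25 M_Q = 353.7
Solving the pair gives M_P = 117.9 kN·m and M_Q = 49.89 kN·m (hogging).

M_P = 117.9 kN·m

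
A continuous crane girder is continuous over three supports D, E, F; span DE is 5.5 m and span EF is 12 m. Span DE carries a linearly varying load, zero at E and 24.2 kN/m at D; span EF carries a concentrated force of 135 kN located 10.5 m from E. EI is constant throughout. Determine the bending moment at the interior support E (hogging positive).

M_E = 81.76 kN·m

Take M_E as the redundant. Released structure: two simple spans DE and EF with a hinge at E.
Discontinuity in slope at E on the released structure — sum the simple-span end rotations:
  span DE: triangular load, peak 24.2: 7w₀L³/(360EI) = 78.29/EI
  span EF: point load 135 at a = 10.5: Pab(L + b)/(6LEI) = 398.7/EI
  relative rotation θ_0 = (78.29 + 398.7)/EI = 477/EI
A unit hogging moment at E produces rotation L₁/(3EI) + L₂/(3EI) = 5.833/EI.
Compatibility: M_E·(L₁+L₂)/(3EI) = θ_0, giving M_E = 81.76 kN·m (hogging).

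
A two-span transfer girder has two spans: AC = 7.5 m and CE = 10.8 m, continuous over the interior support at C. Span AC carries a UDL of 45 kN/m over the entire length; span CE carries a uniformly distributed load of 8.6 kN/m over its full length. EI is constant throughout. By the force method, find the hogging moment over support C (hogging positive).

M_C = 203.7 kN·m

Release continuity at C by inserting a hinge; the redundant is the internal moment M_C. The primary structure is two simply-supported spans AC and CE.
Rotations at C on the released spans (each span's end-slope, ×1/EI):
  span AC: UDL 45: wL³/(24EI) = 791/EI
  span CE: UDL 8.6: wL³/(24EI) = 451.4/EI
  relative rotation θ_0 = (791 + 451.4)/EI = 1242/EI
A unit hogging moment at C produces rotation L₁/(3EI) + L₂/(3EI) = 6.1/EI.
Slope continuity at C: θ_0 = M_C·6.1/EI, so M_C = 1242/6.1 = 203.7 kN·m (hogging).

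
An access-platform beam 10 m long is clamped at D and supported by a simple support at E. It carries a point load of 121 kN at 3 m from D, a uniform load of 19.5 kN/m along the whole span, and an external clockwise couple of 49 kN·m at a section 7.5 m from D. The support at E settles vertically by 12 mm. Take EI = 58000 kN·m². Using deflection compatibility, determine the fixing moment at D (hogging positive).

Take the reaction at E as the redundant and release it; the primary structure is a cantilever fixed at D.
Deflection at E on the released cantilever, summing each load's contribution:
  point load 121 at a = 3: Pa²(3L − a)/(6EI) = 4900/EI
  UDL 19.5: wL⁴/(8EI) = 24375/EI
  clockwise couple 49 at a = 7.5: M₀a(2L − a)/(2EI) = 2297/EI
  δ_0 = 31572/EI
Flexibility coefficient — unit upward force at E: δ_{EE} = L³/(3EI) = 333.3/EI.
With EI = 58000 kN·m²: δ_0 = 0.54435 m and δ_{EE} = 0.005747 m/kN.
Compatibility — the beam at E must follow the support down by 0.012 m: δ_0 − R_E·δ_{EE} = 0.012, so R_E = (0.54435 − 0.012)/0.005747 = 92.63 kN.
Moment equilibrium about D: M_D = Σ(load moments about D) − R_E·L = 1387 − 92.63×10 = 460.7 kN·m.

M_D = 460.7 kN·m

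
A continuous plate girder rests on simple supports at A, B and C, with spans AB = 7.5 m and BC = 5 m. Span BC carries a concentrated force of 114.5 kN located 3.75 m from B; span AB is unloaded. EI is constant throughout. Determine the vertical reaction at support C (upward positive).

Take M_B as the redundant. Released structure: two simple spans AB and BC with a hinge at B.
End slopes at the hinge B, treating each span as simply supported:
  span BC: point load 114.5 at a = 3.75: Pab(L + b)/(6LEI) = 111.8/EI
  relative rotation θ_0 = (0 + 111.8)/EI = 111.8/EI
A unit hogging moment at B produces rotation L₁/(3EI) + L₂/(3EI) = 4.167/EI.
Slope continuity at B: θ_0 = M_B·4.167/EI, so M_B = 111.8/4.167 = 26.84 kN·m (hogging).
Span BC, ΣM about C: R_B^{BC}·5 = 143.1 + 26.84, so R_B^{BC} = 33.99 kN and R_C = 114.5 − 33.99 = 80.51 kN.

R_C = 80.51 kN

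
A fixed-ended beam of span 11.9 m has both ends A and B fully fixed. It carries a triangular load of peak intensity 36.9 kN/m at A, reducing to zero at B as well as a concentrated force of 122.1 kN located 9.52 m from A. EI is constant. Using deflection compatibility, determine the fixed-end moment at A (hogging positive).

M_A = 307.8 kN·m

Release both end moments; the primary structure is a simply-supported span AB with redundants M_A and M_B.
On the primary (simply-supported) span, the end slopes from the loading are:
  at A: triangular load, peak 36.9: w₀L³/(45EI) = 1382/EI
  at B: triangular load, peak 36.9: 7w₀L³/(360EI) = 1209/EI
  at A: point load 122.1 at a = 9.52: Pab(L + b)/(6LEI) = 553.3/EI
  at B: point load 122.1 at a = 9.52: Pab(L + a)/(6LEI) = 829.9/EI
  θ_A0 = 1935/EI,  θ_B0 = 2039/EI
Flexibility coefficients: a unit moment at one end gives L/(3EI) there and L/(6EI) at the far end, so f₁₁ = f₂₂ = 3.967/EI and f₁₂ = f₂₁ = 1.983/EI.
Compatibility — zero rotation at each built-in end:
  3.967 M_A + 1.983 M_B = 1935
  1.983 M_A + 3.967 M_B = 2039
Solving the pair gives M_A = 307.8 kN·m and M_B = 360.2 kN·m (hogging).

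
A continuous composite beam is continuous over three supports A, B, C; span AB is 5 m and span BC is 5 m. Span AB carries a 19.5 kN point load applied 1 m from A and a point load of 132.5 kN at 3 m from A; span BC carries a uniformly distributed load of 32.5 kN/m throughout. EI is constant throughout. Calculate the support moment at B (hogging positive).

M_B = 119.1 kN·m

Insert a hinge at B; M_B is the redundant, and each span becomes simply supported.
Rotations at B on the released spans (each span's end-slope, ×1/EI):
  span AB: point load 19.5 at a = 1: Pab(L + a)/(6LEI) = 15.6/EI
  span AB: point load 132.5 at a = 3: Pab(L + a)/(6LEI) = 212/EI
  span BC: UDL 32.5: wL³/(24EI) = 169.3/EI
  relative rotation θ_0 = (227.6 + 169.3)/EI = 396.9/EI
A unit hogging moment at B produces rotation L₁/(3EI) + L₂/(3EI) = 3.333/EI.
Compatibility: M_B·(L₁+L₂)/(3EI) = θ_0, giving M_B = 119.1 kN·m (hogging).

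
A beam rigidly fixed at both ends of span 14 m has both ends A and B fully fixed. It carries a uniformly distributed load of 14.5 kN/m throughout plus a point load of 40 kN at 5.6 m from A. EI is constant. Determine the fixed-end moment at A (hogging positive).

Take the two fixed-end moments M_A, M_B as redundants; the released structure is the simple span AB.
End rotations of the released simple span under the applied load (×1/EI):
  at A: UDL 14.5: wL³/(24EI) = 1658/EI
  at B: UDL 14.5: wL³/(24EI) = 1658/EI
  at A: point load 40 at a = 5.6: Pab(L + b)/(6LEI) = 501.8/EI
  at B: point load 40 at a = 5.6: Pab(L + a)/(6LEI) = 439/EI
  θ_A0 = 2160/EI,  θ_B0 = 2097/EI
Flexibility coefficients: a unit moment at one end gives L/(3EI) there and L/(6EI) at the far end, so f₁₁ = f₂₂ = 4.667/EI and f₁₂ = f₂₁ = 2.333/EI.
Compatibility — zero rotation at each built-in end:
  4.667 M_A + 2.333 M_B = 2160
  2.333 M_A + 4.667 M_B = 2097
Solving the pair gives M_A = 317.5 kN·m and M_B = 290.6 kN·m (hogging).

M_A = 317.5 kN·m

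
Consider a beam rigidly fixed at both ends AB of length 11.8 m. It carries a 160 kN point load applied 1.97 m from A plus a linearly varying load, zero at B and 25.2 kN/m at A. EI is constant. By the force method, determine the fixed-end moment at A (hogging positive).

M_A = 394.2 kN·m

Release both end moments; the primary structure is a simply-supported span AB with redundants M_A and M_B.
End rotations of the released simple span under the applied load (×1/EI):
  at A: point load 160 at a = 1.97: Pab(L + b)/(6LEI) = 946.6/EI
  at B: point load 160 at a = 1.97: Pab(L + a)/(6LEI) = 602.6/EI
  at A: triangular load, peak 25.2: w₀L³/(45EI) = 920.1/EI
  at B: triangular load, peak 25.2: 7w₀L³/(360EI) = 805.1/EI
  θ_A0 = 1867/EI,  θ_B0 = 1408/EI
Flexibility coefficients: a unit moment at one end gives L/(3EI) there and L/(6EI) at the far end, so f₁₁ = f₂₂ = 3.933/EI and f₁₂ = f₂₁ = 1.967/EI.
Compatibility — zero rotation at each built-in end:
  3.933 M_A + 1.967 M_B = 1867
  1.967 M_A + 3.933 M_B = 1408
Solving the pair gives M_A = 394.2 kN·m and M_B = 160.8 kN·m (hogging).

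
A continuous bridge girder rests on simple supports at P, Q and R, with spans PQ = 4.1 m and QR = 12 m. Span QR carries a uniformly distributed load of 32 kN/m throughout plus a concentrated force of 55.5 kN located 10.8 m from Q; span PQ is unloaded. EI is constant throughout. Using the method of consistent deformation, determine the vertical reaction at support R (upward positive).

Take M_Q as the redundant. Released structure: two simple spans PQ and QR with a hinge at Q.
End slopes at the hinge Q, treating each span as simply supported:
  span QR: UDL 32: wL³/(24EI) = 2304/EI
  span QR: point load 55.5 at a = 10.8: Pab(L + b)/(6LEI) = 131.9/EI
  relative rotation θ_0 = (0 + 2436)/EI = 2436/EI
A unit hogging moment at Q produces rotation L₁/(3EI) + L₂/(3EI) = 5.367/EI.
Slope continuity at Q: θ_0 = M_Q·5.367/EI, so M_Q = 2436/5.367 = 453.9 kN·m (hogging).
Span QR, ΣM about R: R_Q^{QR}·12 = 2371 + 453.9, so R_Q^{QR} = 235.4 kN and R_R = 439.5 − 235.4 = 204.1 kN.

R_R = 204.1 kN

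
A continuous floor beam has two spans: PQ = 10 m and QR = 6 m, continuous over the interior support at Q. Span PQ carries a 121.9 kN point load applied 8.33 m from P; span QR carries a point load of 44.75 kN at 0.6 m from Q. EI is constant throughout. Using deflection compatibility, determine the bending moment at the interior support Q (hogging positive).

Release continuity at Q by inserting a hinge; the redundant is the internal moment M_Q. The primary structure is two simply-supported spans PQ and QR.
End slopes at the hinge Q, treating each span as simply supported:
  span PQ: point load 121.9 at a = 8.33: Pab(L + a)/(6LEI) = 518.1/EI
  span QR: point load 44.75 at a = 0.6: Pab(L + b)/(6LEI) = 45.91/EI
  relative rotation θ_0 = (518.1 + 45.91)/EI = 564/EI
A unit hogging moment at Q produces rotation L₁/(3EI) + L₂/(3EI) = 5.333/EI.
Compatibility: M_Q·(L₁+L₂)/(3EI) = θ_0, giving M_Q = 105.7 kN·m (hogging).

M_Q = 105.7 kN·m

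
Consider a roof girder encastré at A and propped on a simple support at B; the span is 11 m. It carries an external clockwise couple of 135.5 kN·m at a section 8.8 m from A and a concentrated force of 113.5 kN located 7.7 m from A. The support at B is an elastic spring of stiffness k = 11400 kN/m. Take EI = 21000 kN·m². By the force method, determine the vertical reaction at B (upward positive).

R_B = 81.36 kN

Release the roller at B. Primary structure: cantilever fixed at A.
Primary-structure tip deflection at B by superposition:
  clockwise couple 135.5 at a = 8.8: M₀a(2L − a)/(2EI) = 7870/EI
  point load 113.5 at a = 7.7: Pa²(3L − a)/(6EI) = 28376/EI
  δ_0 = 36246/EI
Flexibility coefficient — unit upward force at B: δ_{BB} = L³/(3EI) = 443.7/EI.
With EI = 21000 kN·m²: δ_0 = 1.726 m and δ_{BB} = 0.021127 m/kN.
Compatibility — the spring shortens by R_B/k under the reaction it provides: δ_0 − R_B·δ_{BB} = R_B/k. With 1/k = 0.000088 m/kN, R_B = δ_0 / (δ_{BB} + 1/k) = 1.726 / (0.021127 + 0.000088) = 81.36 kN.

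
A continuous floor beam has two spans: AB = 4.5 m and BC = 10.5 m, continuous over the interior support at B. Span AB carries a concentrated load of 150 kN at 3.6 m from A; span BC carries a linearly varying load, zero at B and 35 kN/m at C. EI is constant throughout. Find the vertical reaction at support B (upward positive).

Release continuity at B by inserting a hinge; the redundant is the internal moment M_B. The primary structure is two simply-supported spans AB and BC.
End slopes at the hinge B, treating each span as simply supported:
  span AB: point load 150 at a = 3.6: Pab(L + a)/(6LEI) = 145.8/EI
  span BC: triangular load, peak 35: 7w₀L³/(360EI) = 787.8/EI
  relative rotation θ_0 = (145.8 + 787.8)/EI = 933.6/EI
A unit hogging moment at B produces rotation L₁/(3EI) + L₂/(3EI) = 5/EI.
Compatibility: M_B·(L₁+L₂)/(3EI) = θ_0, giving M_B = 186.7 kN·m (hogging).
Span AB, ΣM about A with M_B applied at B: R_B^{AB}·4.5 = 540 + 186.7, so R_B^{AB} = 161.5 kN and R_A = 150 − 161.5 = -11.49 kN.
Span BC, ΣM about C: R_B^{BC}·10.5 = 643.1 + 186.7, so R_B^{BC} = 79.03 kN and R_C = 183.8 − 79.03 = 104.7 kN.
R_B = 161.5 + 79.03 = 240.5 kN.

R_B = 240.5 kN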